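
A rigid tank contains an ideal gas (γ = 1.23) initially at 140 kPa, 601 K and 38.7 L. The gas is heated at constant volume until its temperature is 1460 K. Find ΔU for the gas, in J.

33700 J

n = P₁V₁/(RT₁) = 140×38.7/(8.314×601) = 1.08 mol.
Isochoric: V stays 38.7 L; P/T = const ⇒ T₂ = 1460 K, P₂ = 340 kPa.
For an ideal gas ΔU = nCvΔT with Cv = R/(γ−1) = 36.1 J/(mol·K).
ΔU = 1.08×36.1×(1460−601) = 33700 J.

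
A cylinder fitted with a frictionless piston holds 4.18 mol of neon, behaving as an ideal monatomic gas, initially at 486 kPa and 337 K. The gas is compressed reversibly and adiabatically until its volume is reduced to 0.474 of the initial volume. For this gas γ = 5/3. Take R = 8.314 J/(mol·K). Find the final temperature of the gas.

V₁ = nRT₁/P₁ = 4.18×8.314×337/486 = 24.1 L.
Adiabatic: TV^(γ−1) = const ⇒ T₂ = 337×(2.11)^0.667 = 554 K; PV^γ = const ⇒ P₂ = 1690 kPa.

554 K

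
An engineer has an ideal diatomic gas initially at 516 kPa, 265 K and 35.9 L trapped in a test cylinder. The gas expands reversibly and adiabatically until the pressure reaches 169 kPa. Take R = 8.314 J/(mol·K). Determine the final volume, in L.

Adiabatic: T₂/T₁ = (P₂/P₁)^((γ−1)/γ) ⇒ T₂ = 265×(0.328)^0.286 = 193 K; V₂ = 79.7 L.

79.7 L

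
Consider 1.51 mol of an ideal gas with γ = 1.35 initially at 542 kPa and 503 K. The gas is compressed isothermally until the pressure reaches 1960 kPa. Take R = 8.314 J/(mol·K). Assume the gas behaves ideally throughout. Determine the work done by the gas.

V₁ = nRT₁/P₁ = 1.51×8.314×503/542 = 11.7 L.
Isothermal: T stays 503 K; PV = const ⇒ V₂ = 3.22 L, P₂ = 1960 kPa.
W = nRT ln(V₂/V₁) = 1.51×8.314×503×ln(0.277) = -8120 J.

-8120 J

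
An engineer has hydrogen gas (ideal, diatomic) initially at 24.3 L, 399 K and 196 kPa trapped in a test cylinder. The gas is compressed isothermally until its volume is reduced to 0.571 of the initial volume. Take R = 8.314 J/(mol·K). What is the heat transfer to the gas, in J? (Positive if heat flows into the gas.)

n = P₁V₁/(RT₁) = 196×24.3/(8.314×399) = 1.44 mol.
Isothermal: T stays 399 K; PV = const ⇒ V₂ = 13.9 L, P₂ = 343 kPa.
ΔU = 0 (ideal gas, T constant).
W = nRT ln(V₂/V₁) = 1.44×8.314×399×ln(0.571) = -2670 J.
Q = ΔU + W = -2670 J.

-2670 J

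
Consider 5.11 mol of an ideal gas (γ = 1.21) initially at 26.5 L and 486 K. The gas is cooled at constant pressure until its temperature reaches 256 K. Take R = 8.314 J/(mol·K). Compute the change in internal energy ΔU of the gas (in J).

P₁ = nRT₁/V₁ = 5.11×8.314×486/26.5 = 779 kPa.
Isobaric: P stays 779 kPa; V/T = const ⇒ T₂ = 256 K, V₂ = 14.0 L.
For an ideal gas ΔU = nCvΔT with Cv = R/(γ−1) = 39.6 J/(mol·K).
ΔU = 5.11×39.6×(256−486) = -46500 J.

-46500 J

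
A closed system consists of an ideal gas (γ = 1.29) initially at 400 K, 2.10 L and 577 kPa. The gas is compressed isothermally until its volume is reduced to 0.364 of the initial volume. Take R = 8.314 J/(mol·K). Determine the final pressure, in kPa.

Isothermal: T stays 400 K; PV = const ⇒ V₂ = 0.764 L, P₂ = 1590 kPa.

1590 kPa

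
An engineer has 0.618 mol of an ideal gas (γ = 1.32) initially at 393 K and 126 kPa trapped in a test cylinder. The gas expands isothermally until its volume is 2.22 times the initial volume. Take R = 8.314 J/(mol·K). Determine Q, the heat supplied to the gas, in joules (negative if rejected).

V₁ = nRT₁/P₁ = 0.618×8.314×393/126 = 16.0 L.
Isothermal: T stays 393 K; PV = const ⇒ V₂ = 35.6 L, P₂ = 56.8 kPa.
ΔU = 0 (ideal gas, T constant).
W = nRT ln(V₂/V₁) = 0.618×8.314×393×ln(2.22) = 1610 J.
Q = ΔU + W = 1610 J.

1610 J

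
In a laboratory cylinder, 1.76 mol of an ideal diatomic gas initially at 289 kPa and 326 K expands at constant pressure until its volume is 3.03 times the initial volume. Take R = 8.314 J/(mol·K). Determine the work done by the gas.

9680 J

V₁ = nRT₁/P₁ = 1.76×8.314×326/289 = 16.5 L.
Isobaric: P stays 289 kPa; V/T = const ⇒ T₂ = 988 K, V₂ = 50.0 L.
W = PΔV = 289×(50.0−16.5) kPa·L = 9680 J.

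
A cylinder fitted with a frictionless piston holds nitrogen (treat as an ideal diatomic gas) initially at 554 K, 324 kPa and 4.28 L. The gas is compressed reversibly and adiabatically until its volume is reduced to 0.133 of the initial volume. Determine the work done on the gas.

4300 J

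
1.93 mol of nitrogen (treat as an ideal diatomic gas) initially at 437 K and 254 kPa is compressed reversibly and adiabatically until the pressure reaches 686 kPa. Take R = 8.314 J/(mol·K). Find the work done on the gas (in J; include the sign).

V₁ = nRT₁/P₁ = 1.93×8.314×437/254 = 27.6 L.
Adiabatic: T₂/T₁ = (P₂/P₁)^((γ−1)/γ) ⇒ T₂ = 437×(2.70)^0.286 = 580 K; V₂ = 13.6 L.
ΔU = nCvΔT = 1.93×20.8×(580−437) = 5750 J.
Q = 0 for an adiabatic process, so W = −ΔU = -5750 J.
Work done on the gas = −W_by = 5750 J.

5750 J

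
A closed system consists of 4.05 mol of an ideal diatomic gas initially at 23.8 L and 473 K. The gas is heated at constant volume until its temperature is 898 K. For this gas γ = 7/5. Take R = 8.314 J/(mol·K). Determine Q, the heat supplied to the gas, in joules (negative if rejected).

P₁ = nRT₁/V₁ = 4.05×8.314×473/23.8 = 669 kPa.
Isochoric: V stays 23.8 L; P/T = const ⇒ T₂ = 898 K, P₂ = 1270 kPa.
W = 0 (no volume change).
ΔU = nCvΔT = 4.05×20.8×(898−473) = 35800 J.
Q = ΔU = 35800 J.

35800 J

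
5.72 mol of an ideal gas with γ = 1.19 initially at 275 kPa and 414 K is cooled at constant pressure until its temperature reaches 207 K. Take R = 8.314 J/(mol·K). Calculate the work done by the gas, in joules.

-9840 J

V₁ = nRT₁/P₁ = 5.72×8.314×414/275 = 71.6 L.
Isobaric: P stays 275 kPa; V/T = const ⇒ T₂ = 207 K, V₂ = 35.8 L.
W = PΔV = 275×(35.8−71.6) kPa·L = -9840 J.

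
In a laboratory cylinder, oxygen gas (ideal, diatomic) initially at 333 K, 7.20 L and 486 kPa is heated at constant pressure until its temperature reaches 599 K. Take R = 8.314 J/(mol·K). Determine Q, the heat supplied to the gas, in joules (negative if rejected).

n = P₁V₁/(RT₁) = 486×7.20/(8.314×333) = 1.26 mol.
Isobaric: P stays 486 kPa; V/T = const ⇒ T₂ = 599 K, V₂ = 13.0 L.
W = PΔV = 486×(13.0−7.20) kPa·L = 2800 J.
ΔU = nCvΔT = 1.26×20.8×(599−333) = 6990 J.
Q = ΔU + W = nCpΔT = 9780 J.

9780 J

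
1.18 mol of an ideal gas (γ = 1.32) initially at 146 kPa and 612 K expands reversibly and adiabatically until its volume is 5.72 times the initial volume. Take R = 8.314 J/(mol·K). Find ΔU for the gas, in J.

V₁ = nRT₁/P₁ = 1.18×8.314×612/146 = 41.1 L.
Adiabatic: TV^(γ−1) = const ⇒ T₂ = 612×(0.175)^0.320 = 350 K; PV^γ = const ⇒ P₂ = 14.6 kPa.
For an ideal gas ΔU = nCvΔT with Cv = R/(γ−1) = 26.0 J/(mol·K).
ΔU = 1.18×26.0×(350−612) = -8020 J.

-8020 J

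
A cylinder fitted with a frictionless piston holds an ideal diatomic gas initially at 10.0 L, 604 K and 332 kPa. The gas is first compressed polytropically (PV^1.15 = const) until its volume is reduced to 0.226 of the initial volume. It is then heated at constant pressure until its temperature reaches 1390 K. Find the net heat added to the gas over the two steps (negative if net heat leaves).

8760 J

n = P₁V₁/(RT₁) = 332×10.0/(8.314×604) = 0.661 mol.
Step 1 — Polytropic n=1.15: T₂ = T₁(V₁/V₂)^(n−1) = 604×(4.42)^0.15 = 755 K; P₂ = P₁(V₁/V₂)^n = 1840 kPa.
W = (P₁V₁−P₂V₂)/(n−1) = (332×10.0−1840×2.26)/0.15 = -5530 J.
ΔU = nCvΔT = 0.661×20.8×(755−604) = 2070 J.
Q = ΔU + W = -3460 J.
State after step 1: P = 1840 kPa, V = 2.26 L, T = 755 K.
Step 2 — Isobaric: P stays 1840 kPa; V/T = const ⇒ T₂ = 1390 K, V₂ = 4.16 L.
W = PΔV = 1840×(4.16−2.26) kPa·L = 3490 J.
ΔU = nCvΔT = 0.661×20.8×(1390−755) = 8730 J.
Q = ΔU + W = nCpΔT = 12200 J.
Net over both steps: W = -2040 J, Q = 8760 J, ΔU = 10800 J.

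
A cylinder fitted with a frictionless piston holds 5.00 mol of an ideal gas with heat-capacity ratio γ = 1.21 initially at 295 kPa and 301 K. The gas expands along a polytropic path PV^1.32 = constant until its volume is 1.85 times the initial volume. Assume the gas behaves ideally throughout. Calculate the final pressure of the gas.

V₁ = nRT₁/P₁ = 5.00×8.314×301/295 = 42.4 L.
Polytropic n=1.32: T₂ = T₁(V₁/V₂)^(n−1) = 301×(0.541)^0.32 = 247 K; P₂ = P₁(V₁/V₂)^n = 131 kPa.

131 kPa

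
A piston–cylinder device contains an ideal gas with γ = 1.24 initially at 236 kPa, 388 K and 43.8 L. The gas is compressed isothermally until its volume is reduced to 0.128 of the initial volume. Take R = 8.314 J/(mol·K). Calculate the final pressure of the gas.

1840 kPa

Isothermal: T stays 388 K; PV = const ⇒ V₂ = 5.61 L, P₂ = 1840 kPa.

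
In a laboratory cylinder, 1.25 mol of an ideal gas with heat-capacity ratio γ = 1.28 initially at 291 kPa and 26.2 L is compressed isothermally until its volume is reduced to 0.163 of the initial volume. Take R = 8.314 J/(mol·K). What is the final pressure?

T₁ = P₁V₁/(nR) = 291×26.2/(1.25×8.314) = 734 K.
Isothermal: T stays 734 K; PV = const ⇒ V₂ = 4.27 L, P₂ = 1790 kPa.

1790 kPa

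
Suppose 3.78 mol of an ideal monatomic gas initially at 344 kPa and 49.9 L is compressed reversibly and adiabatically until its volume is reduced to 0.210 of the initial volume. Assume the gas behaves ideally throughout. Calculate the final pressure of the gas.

T₁ = P₁V₁/(nR) = 344×49.9/(3.78×8.314) = 546 K.
Adiabatic: TV^(γ−1) = const ⇒ T₂ = 546×(4.76)^0.667 = 1550 K; PV^γ = const ⇒ P₂ = 4640 kPa.

4640 kPa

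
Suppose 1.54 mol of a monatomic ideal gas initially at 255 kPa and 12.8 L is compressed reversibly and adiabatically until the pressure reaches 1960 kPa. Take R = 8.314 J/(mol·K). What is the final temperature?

T₁ = P₁V₁/(nR) = 255×12.8/(1.54×8.314) = 255 K.
Adiabatic: T₂/T₁ = (P₂/P₁)^((γ−1)/γ) ⇒ T₂ = 255×(7.69)^0.400 = 576 K; V₂ = 3.77 L.

576 K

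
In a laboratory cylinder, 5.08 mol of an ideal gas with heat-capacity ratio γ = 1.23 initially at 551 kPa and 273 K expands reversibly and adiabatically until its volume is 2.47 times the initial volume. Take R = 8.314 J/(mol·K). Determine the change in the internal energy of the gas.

-9410 J

V₁ = nRT₁/P₁ = 5.08×8.314×273/551 = 20.9 L.
Adiabatic: TV^(γ−1) = const ⇒ T₂ = 273×(0.405)^0.230 = 222 K; PV^γ = const ⇒ P₂ = 181 kPa.
For an ideal gas ΔU = nCvΔT with Cv = R/(γ−1) = 36.1 J/(mol·K).
ΔU = 5.08×36.1×(222−273) = -9410 J.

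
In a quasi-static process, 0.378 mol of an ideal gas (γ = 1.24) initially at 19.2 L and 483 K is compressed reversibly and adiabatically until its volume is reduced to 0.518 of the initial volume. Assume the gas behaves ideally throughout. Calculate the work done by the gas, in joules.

-1080 J

P₁ = nRT₁/V₁ = 0.378×8.314×483/19.2 = 79.1 kPa.
Adiabatic: TV^(γ−1) = const ⇒ T₂ = 483×(1.93)^0.240 = 566 K; PV^γ = const ⇒ P₂ = 179 kPa.
ΔU = nCvΔT = 0.378×34.6×(566−483) = 1080 J.
Q = 0 for an adiabatic process, so W = −ΔU = -1080 J.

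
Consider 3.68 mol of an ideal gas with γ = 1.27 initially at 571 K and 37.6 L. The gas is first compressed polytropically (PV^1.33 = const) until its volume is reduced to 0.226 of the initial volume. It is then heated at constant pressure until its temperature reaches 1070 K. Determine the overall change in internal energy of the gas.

56500 J

P₁ = nRT₁/V₁ = 3.68×8.314×571/37.6 = 465 kPa.
Step 1 — Polytropic n=1.33: T₂ = T₁(V₁/V₂)^(n−1) = 571×(4.42)^0.33 = 933 K; P₂ = P₁(V₁/V₂)^n = 3360 kPa.
W = (P₁V₁−P₂V₂)/(n−1) = (465×37.6−3360×8.50)/0.33 = -33500 J.
ΔU = nCvΔT = 3.68×30.8×(933−571) = 41000 J.
Q = ΔU + W = 7450 J.
State after step 1: P = 3360 kPa, V = 8.50 L, T = 933 K.
Step 2 — Isobaric: P stays 3360 kPa; V/T = const ⇒ T₂ = 1070 K, V₂ = 9.75 L.
W = PΔV = 3360×(9.75−8.50) kPa·L = 4200 J.
ΔU = nCvΔT = 3.68×30.8×(1070−933) = 15500 J.
Q = ΔU + W = nCpΔT = 19700 J.
Net over both steps: W = -29300 J, Q = 27200 J, ΔU = 56500 J.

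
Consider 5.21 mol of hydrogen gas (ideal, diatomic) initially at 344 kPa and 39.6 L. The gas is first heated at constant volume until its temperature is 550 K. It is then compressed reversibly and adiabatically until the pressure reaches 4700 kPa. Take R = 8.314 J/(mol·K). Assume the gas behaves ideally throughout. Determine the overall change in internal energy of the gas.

73100 J

T₁ = P₁V₁/(nR) = 344×39.6/(5.21×8.314) = 314 K.
Step 1 — Isochoric: V stays 39.6 L; P/T = const ⇒ T₂ = 550 K, P₂ = 602 kPa.
W = 0 (no volume change).
ΔU = nCvΔT = 5.21×20.8×(550−314) = 25500 J.
Q = ΔU = 25500 J.
State after step 1: P = 602 kPa, V = 39.6 L, T = 550 K.
Step 2 — Adiabatic: T₂/T₁ = (P₂/P₁)^((γ−1)/γ) ⇒ T₂ = 550×(7.81)^0.286 = 990 K; V₂ = 9.12 L.
ΔU = nCvΔT = 5.21×20.8×(990−550) = 47600 J.
Q = 0 for an adiabatic process, so W = −ΔU = -47600 J.
Net over both steps: W = -47600 J, Q = 25500 J, ΔU = 73100 J.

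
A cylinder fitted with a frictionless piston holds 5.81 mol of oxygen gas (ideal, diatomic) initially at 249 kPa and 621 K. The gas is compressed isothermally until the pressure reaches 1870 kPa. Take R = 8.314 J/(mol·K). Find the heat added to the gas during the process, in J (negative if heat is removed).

-60500 J

V₁ = nRT₁/P₁ = 5.81×8.314×621/249 = 120 L.
Isothermal: T stays 621 K; PV = const ⇒ V₂ = 16.0 L, P₂ = 1870 kPa.
ΔU = 0 (ideal gas, T constant).
W = nRT ln(V₂/V₁) = 5.81×8.314×621×ln(0.133) = -60500 J.
Q = ΔU + W = -60500 J.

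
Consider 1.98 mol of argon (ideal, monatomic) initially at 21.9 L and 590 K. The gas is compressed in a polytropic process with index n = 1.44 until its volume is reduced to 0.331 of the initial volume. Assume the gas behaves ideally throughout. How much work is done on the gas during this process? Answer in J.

P₁ = nRT₁/V₁ = 1.98×8.314×590/21.9 = 443 kPa.
Polytropic n=1.44: T₂ = T₁(V₁/V₂)^(n−1) = 590×(3.02)^0.44 = 960 K; P₂ = P₁(V₁/V₂)^n = 2180 kPa.
W = (P₁V₁−P₂V₂)/(n−1) = (443×21.9−2180×7.25)/0.44 = -13800 J.
Work done on the gas = −W_by = 13800 J.

13800 J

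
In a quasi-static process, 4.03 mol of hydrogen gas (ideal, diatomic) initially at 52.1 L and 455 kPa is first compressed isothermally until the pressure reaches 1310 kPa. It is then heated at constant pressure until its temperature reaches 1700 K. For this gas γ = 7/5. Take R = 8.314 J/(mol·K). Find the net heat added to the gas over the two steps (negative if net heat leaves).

91300 J

T₁ = P₁V₁/(nR) = 455×52.1/(4.03×8.314) = 708 K.
Step 1 — Isothermal: T stays 708 K; PV = const ⇒ V₂ = 18.1 L, P₂ = 1310 kPa.
ΔU = 0 (ideal gas, T constant).
W = nRT ln(V₂/V₁) = 4.03×8.314×708×ln(0.347) = -25100 J.
Q = ΔU + W = -25100 J.
State after step 1: P = 1310 kPa, V = 18.1 L, T = 708 K.
Step 2 — Isobaric: P stays 1310 kPa; V/T = const ⇒ T₂ = 1700 K, V₂ = 43.5 L.
W = PΔV = 1310×(43.5−18.1) kPa·L = 33300 J.
ΔU = nCvΔT = 4.03×20.8×(1700−708) = 83100 J.
Q = ΔU + W = nCpΔT = 116000 J.
Net over both steps: W = 8190 J, Q = 91300 J, ΔU = 83100 J.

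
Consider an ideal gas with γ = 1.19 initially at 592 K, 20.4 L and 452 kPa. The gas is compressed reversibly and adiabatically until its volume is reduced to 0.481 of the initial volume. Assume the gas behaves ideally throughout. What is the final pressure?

Adiabatic: TV^(γ−1) = const ⇒ T₂ = 592×(2.08)^0.190 = 680 K; PV^γ = const ⇒ P₂ = 1080 kPa.

1080 kPa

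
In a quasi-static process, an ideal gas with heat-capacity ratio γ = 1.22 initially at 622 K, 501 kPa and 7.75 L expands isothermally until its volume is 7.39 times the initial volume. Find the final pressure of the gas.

67.8 kPa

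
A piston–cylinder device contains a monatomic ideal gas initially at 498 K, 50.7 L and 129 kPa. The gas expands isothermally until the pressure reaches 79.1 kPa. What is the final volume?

Isothermal: T stays 498 K; PV = const ⇒ V₂ = 82.7 L, P₂ = 79.1 kPa.

82.7 L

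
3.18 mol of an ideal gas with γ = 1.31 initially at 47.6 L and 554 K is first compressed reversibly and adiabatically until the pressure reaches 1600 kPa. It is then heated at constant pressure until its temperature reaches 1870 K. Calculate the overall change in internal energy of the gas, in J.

P₁ = nRT₁/V₁ = 3.18×8.314×554/47.6 = 308 kPa.
Step 1 — Adiabatic: T₂/T₁ = (P₂/P₁)^((γ−1)/γ) ⇒ T₂ = 554×(5.20)^0.237 = 818 K; V₂ = 13.5 L.
ΔU = nCvΔT = 3.18×26.8×(818−554) = 22500 J.
Q = 0 for an adiabatic process, so W = −ΔU = -22500 J.
State after step 1: P = 1600 kPa, V = 13.5 L, T = 818 K.
Step 2 — Isobaric: P stays 1600 kPa; V/T = const ⇒ T₂ = 1870 K, V₂ = 30.9 L.
W = PΔV = 1600×(30.9−13.5) kPa·L = 27800 J.
ΔU = nCvΔT = 3.18×26.8×(1870−818) = 89700 J.
Q = ΔU + W = nCpΔT = 117000 J.
Net over both steps: W = 5260 J, Q = 117000 J, ΔU = 112000 J.

112000 J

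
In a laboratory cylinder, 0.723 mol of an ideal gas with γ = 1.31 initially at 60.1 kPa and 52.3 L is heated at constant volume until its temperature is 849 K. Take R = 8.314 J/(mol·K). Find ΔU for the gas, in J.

6320 J

T₁ = P₁V₁/(nR) = 60.1×52.3/(0.723×8.314) = 523 K.
Isochoric: V stays 52.3 L; P/T = const ⇒ T₂ = 849 K, P₂ = 97.6 kPa.
For an ideal gas ΔU = nCvΔT with Cv = R/(γ−1) = 26.8 J/(mol·K).
ΔU = 0.723×26.8×(849−523) = 6320 J.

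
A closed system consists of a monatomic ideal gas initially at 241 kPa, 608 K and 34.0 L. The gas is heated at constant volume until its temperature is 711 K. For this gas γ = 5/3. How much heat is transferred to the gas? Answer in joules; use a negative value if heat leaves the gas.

n = P₁V₁/(RT₁) = 241×34.0/(8.314×608) = 1.62 mol.
Isochoric: V stays 34.0 L; P/T = const ⇒ T₂ = 711 K, P₂ = 282 kPa.
W = 0 (no volume change).
ΔU = nCvΔT = 1.62×12.5×(711−608) = 2080 J.
Q = ΔU = 2080 J.

2080 J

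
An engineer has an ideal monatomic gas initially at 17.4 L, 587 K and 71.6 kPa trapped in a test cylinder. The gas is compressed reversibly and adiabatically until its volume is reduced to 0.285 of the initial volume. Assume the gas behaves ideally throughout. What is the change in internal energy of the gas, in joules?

n = P₁V₁/(RT₁) = 71.6×17.4/(8.314×587) = 0.255 mol.
Adiabatic: TV^(γ−1) = const ⇒ T₂ = 587×(3.51)^0.667 = 1360 K; PV^γ = const ⇒ P₂ = 580 kPa.
For an ideal gas ΔU = nCvΔT with Cv = (3/2)R = 12.5 J/(mol·K).
ΔU = 0.255×12.5×(1360−587) = 2450 J.

2450 J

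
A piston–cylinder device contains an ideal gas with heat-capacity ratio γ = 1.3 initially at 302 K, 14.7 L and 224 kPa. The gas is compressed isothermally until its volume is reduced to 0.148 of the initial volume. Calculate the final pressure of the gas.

Isothermal: T stays 302 K; PV = const ⇒ V₂ = 2.18 L, P₂ = 1510 kPa.

1510 kPa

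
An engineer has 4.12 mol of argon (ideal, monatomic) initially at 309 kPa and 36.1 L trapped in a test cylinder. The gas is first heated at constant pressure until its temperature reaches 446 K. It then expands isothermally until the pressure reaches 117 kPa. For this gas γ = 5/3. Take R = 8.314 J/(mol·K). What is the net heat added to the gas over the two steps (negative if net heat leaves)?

T₁ = P₁V₁/(nR) = 309×36.1/(4.12×8.314) = 326 K.
Step 1 — Isobaric: P stays 309 kPa; V/T = const ⇒ T₂ = 446 K, V₂ = 49.4 L.
W = PΔV = 309×(49.4−36.1) kPa·L = 4120 J.
ΔU = nCvΔT = 4.12×12.5×(446−326) = 6180 J.
Q = ΔU + W = nCpΔT = 10300 J.
State after step 1: P = 309 kPa, V = 49.4 L, T = 446 K.
Step 2 — Isothermal: T stays 446 K; PV = const ⇒ V₂ = 131 L, P₂ = 117 kPa.
ΔU = 0 (ideal gas, T constant).
W = nRT ln(V₂/V₁) = 4.12×8.314×446×ln(2.64) = 14800 J.
Q = ΔU + W = 14800 J.
Net over both steps: W = 19000 J, Q = 25100 J, ΔU = 6180 J.

25100 J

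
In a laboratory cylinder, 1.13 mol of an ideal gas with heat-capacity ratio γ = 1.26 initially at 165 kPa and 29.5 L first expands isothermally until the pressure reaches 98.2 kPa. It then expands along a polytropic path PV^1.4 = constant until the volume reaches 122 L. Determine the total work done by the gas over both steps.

6210 J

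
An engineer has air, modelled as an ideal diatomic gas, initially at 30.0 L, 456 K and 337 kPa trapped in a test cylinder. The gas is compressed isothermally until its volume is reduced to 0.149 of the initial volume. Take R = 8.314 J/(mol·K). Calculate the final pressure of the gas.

Isothermal: T stays 456 K; PV = const ⇒ V₂ = 4.47 L, P₂ = 2260 kPa.

2260 kPa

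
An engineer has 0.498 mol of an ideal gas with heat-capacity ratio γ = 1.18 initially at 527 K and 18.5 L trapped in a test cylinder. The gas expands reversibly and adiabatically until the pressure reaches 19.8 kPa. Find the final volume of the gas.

P₁ = nRT₁/V₁ = 0.498×8.314×527/18.5 = 118 kPa.
Adiabatic: T₂/T₁ = (P₂/P₁)^((γ−1)/γ) ⇒ T₂ = 527×(0.168)^0.153 = 401 K; V₂ = 83.9 L.

83.9 L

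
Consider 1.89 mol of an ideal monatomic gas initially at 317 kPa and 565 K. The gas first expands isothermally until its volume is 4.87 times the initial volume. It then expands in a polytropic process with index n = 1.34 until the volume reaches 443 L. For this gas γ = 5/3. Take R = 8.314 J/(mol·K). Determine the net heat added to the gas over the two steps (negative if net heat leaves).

18300 J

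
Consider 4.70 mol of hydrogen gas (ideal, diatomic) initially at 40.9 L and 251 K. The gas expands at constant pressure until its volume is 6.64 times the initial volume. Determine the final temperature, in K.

1670 K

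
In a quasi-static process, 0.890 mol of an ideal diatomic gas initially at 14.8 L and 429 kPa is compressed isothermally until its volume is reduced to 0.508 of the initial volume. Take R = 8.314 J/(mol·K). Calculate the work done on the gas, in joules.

4300 J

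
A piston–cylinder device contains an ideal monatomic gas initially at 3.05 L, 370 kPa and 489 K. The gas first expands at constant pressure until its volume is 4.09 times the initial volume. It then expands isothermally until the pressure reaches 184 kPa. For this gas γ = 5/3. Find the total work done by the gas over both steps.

6710 J

n = P₁V₁/(RT₁) = 370×3.05/(8.314×489) = 0.278 mol.
Step 1 — Isobaric: P stays 370 kPa; V/T = const ⇒ T₂ = 2000 K, V₂ = 12.5 L.
W = PΔV = 370×(12.5−3.05) kPa·L = 3490 J.
ΔU = nCvΔT = 0.278×12.5×(2000−489) = 5230 J.
Q = ΔU + W = nCpΔT = 8720 J.
State after step 1: P = 370 kPa, V = 12.5 L, T = 2000 K.
Step 2 — Isothermal: T stays 2000 K; PV = const ⇒ V₂ = 25.1 L, P₂ = 184 kPa.
ΔU = 0 (ideal gas, T constant).
W = nRT ln(V₂/V₁) = 0.278×8.314×2000×ln(2.01) = 3220 J.
Q = ΔU + W = 3220 J.
Net over both steps: W = 6710 J, Q = 11900 J, ΔU = 5230 J.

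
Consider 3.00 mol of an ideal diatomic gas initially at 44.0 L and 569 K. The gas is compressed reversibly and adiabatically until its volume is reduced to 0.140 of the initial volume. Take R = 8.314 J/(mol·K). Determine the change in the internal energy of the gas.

42400 J

P₁ = nRT₁/V₁ = 3.00×8.314×569/44.0 = 323 kPa.
Adiabatic: TV^(γ−1) = const ⇒ T₂ = 569×(7.14)^0.400 = 1250 K; PV^γ = const ⇒ P₂ = 5060 kPa.
For an ideal gas ΔU = nCvΔT with Cv = (5/2)R = 20.8 J/(mol·K).
ΔU = 3.00×20.8×(1250−569) = 42400 J.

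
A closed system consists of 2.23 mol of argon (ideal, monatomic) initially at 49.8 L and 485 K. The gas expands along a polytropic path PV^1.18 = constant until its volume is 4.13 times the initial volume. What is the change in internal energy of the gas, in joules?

P₁ = nRT₁/V₁ = 2.23×8.314×485/49.8 = 181 kPa.
Polytropic n=1.18: T₂ = T₁(V₁/V₂)^(n−1) = 485×(0.242)^0.18 = 376 K; P₂ = P₁(V₁/V₂)^n = 33.9 kPa.
For an ideal gas ΔU = nCvΔT with Cv = (3/2)R = 12.5 J/(mol·K).
ΔU = 2.23×12.5×(376−485) = -3040 J.

-3040 J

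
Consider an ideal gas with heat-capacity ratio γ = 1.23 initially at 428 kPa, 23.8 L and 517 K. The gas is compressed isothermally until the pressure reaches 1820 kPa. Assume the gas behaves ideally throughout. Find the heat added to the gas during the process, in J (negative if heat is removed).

-14700 J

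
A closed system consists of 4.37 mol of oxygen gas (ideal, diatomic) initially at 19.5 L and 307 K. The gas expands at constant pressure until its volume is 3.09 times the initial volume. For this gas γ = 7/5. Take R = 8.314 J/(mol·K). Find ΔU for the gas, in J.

58300 J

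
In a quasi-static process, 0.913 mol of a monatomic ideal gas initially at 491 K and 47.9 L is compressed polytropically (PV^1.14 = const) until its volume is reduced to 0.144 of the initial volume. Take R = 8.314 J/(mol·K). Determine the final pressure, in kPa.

709 kPa

P₁ = nRT₁/V₁ = 0.913×8.314×491/47.9 = 77.8 kPa.
Polytropic n=1.14: T₂ = T₁(V₁/V₂)^(n−1) = 491×(6.94)^0.14 = 644 K; P₂ = P₁(V₁/V₂)^n = 709 kPa.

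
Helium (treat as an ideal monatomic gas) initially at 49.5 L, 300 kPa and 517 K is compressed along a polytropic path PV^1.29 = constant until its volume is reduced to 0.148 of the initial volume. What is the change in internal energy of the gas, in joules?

16500 J

n = P₁V₁/(RT₁) = 300×49.5/(8.314×517) = 3.45 mol.
Polytropic n=1.29: T₂ = T₁(V₁/V₂)^(n−1) = 517×(6.76)^0.29 = 900 K; P₂ = P₁(V₁/V₂)^n = 3530 kPa.
For an ideal gas ΔU = nCvΔT with Cv = (3/2)R = 12.5 J/(mol·K).
ΔU = 3.45×12.5×(900−517) = 16500 J.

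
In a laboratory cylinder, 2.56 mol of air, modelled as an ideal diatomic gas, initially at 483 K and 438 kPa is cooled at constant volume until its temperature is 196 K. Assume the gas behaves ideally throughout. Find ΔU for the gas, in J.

-15300 J

V₁ = nRT₁/P₁ = 2.56×8.314×483/438 = 23.5 L.
Isochoric: V stays 23.5 L; P/T = const ⇒ T₂ = 196 K, P₂ = 178 kPa.
For an ideal gas ΔU = nCvΔT with Cv = (5/2)R = 20.8 J/(mol·K).
ΔU = 2.56×20.8×(196−483) = -15300 J.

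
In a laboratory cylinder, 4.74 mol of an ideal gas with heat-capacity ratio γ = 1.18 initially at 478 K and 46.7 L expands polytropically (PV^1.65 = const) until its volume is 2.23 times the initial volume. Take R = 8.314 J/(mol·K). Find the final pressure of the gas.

107 kPa

P₁ = nRT₁/V₁ = 4.74×8.314×478/46.7 = 403 kPa.
Polytropic n=1.65: T₂ = T₁(V₁/V₂)^(n−1) = 478×(0.448)^0.65 = 284 K; P₂ = P₁(V₁/V₂)^n = 107 kPa.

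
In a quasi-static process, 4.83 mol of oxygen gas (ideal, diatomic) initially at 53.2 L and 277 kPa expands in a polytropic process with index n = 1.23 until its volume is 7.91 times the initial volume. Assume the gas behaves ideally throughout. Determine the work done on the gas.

-24300 J

T₁ = P₁V₁/(nR) = 277×53.2/(4.83×8.314) = 367 K.
Polytropic n=1.23: T₂ = T₁(V₁/V₂)^(n−1) = 367×(0.126)^0.23 = 228 K; P₂ = P₁(V₁/V₂)^n = 21.8 kPa.
W = (P₁V₁−P₂V₂)/(n−1) = (277×53.2−21.8×421)/0.23 = 24300 J.
Work done on the gas = −W_by = -24300 J.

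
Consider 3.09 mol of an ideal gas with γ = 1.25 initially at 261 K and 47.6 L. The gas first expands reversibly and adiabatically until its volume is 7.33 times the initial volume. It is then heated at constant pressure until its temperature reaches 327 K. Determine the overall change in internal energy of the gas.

6780 J

P₁ = nRT₁/V₁ = 3.09×8.314×261/47.6 = 141 kPa.
Step 1 — Adiabatic: TV^(γ−1) = const ⇒ T₂ = 261×(0.136)^0.250 = 159 K; PV^γ = const ⇒ P₂ = 11.7 kPa.
ΔU = nCvΔT = 3.09×33.3×(159−261) = -10500 J.
Q = 0 for an adiabatic process, so W = −ΔU = 10500 J.
State after step 1: P = 11.7 kPa, V = 349 L, T = 159 K.
Step 2 — Isobaric: P stays 11.7 kPa; V/T = const ⇒ T₂ = 327 K, V₂ = 719 L.
W = PΔV = 11.7×(719−349) kPa·L = 4330 J.
ΔU = nCvΔT = 3.09×33.3×(327−159) = 17300 J.
Q = ΔU + W = nCpΔT = 21600 J.
Net over both steps: W = 14800 J, Q = 21600 J, ΔU = 6780 J.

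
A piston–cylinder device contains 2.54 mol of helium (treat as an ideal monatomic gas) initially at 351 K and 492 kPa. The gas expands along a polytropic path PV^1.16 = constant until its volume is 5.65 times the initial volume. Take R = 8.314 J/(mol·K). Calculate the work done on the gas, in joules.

-11200 J

V₁ = nRT₁/P₁ = 2.54×8.314×351/492 = 15.1 L.
Polytropic n=1.16: T₂ = T₁(V₁/V₂)^(n−1) = 351×(0.177)^0.16 = 266 K; P₂ = P₁(V₁/V₂)^n = 66.0 kPa.
W = (P₁V₁−P₂V₂)/(n−1) = (492×15.1−66.0×85.1)/0.16 = 11200 J.
Work done on the gas = −W_by = -11200 J.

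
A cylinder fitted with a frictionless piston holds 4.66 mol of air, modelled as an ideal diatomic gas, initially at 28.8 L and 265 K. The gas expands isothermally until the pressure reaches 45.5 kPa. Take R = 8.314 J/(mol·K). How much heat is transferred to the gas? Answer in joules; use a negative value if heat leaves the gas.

P₁ = nRT₁/V₁ = 4.66×8.314×265/28.8 = 356 kPa.
Isothermal: T stays 265 K; PV = const ⇒ V₂ = 226 L, P₂ = 45.5 kPa.
ΔU = 0 (ideal gas, T constant).
W = nRT ln(V₂/V₁) = 4.66×8.314×265×ln(7.83) = 21100 J.
Q = ΔU + W = 21100 J.

21100 J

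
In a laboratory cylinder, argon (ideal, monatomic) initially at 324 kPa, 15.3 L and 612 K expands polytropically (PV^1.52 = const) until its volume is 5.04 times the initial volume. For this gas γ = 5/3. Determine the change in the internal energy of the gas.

-4230 J

n = P₁V₁/(RT₁) = 324×15.3/(8.314×612) = 0.974 mol.
Polytropic n=1.52: T₂ = T₁(V₁/V₂)^(n−1) = 612×(0.198)^0.52 = 264 K; P₂ = P₁(V₁/V₂)^n = 27.7 kPa.
For an ideal gas ΔU = nCvΔT with Cv = (3/2)R = 12.5 J/(mol·K).
ΔU = 0.974×12.5×(264−612) = -4230 J.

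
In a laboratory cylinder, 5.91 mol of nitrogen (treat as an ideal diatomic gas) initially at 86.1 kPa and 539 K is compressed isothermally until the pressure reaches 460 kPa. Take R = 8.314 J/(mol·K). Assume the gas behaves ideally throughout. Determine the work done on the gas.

V₁ = nRT₁/P₁ = 5.91×8.314×539/86.1 = 308 L.
Isothermal: T stays 539 K; PV = const ⇒ V₂ = 57.6 L, P₂ = 460 kPa.
W = nRT ln(V₂/V₁) = 5.91×8.314×539×ln(0.187) = -44400 J.
Work done on the gas = −W_by = 44400 J.

44400 J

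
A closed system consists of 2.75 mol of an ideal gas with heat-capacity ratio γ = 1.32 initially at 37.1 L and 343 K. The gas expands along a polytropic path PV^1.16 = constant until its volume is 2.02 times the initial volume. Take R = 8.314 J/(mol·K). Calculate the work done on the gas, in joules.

P₁ = nRT₁/V₁ = 2.75×8.314×343/37.1 = 211 kPa.
Polytropic n=1.16: T₂ = T₁(V₁/V₂)^(n−1) = 343×(0.495)^0.16 = 307 K; P₂ = P₁(V₁/V₂)^n = 93.5 kPa.
W = (P₁V₁−P₂V₂)/(n−1) = (211×37.1−93.5×74.9)/0.16 = 5210 J.
Work done on the gas = −W_by = -5210 J.

-5210 J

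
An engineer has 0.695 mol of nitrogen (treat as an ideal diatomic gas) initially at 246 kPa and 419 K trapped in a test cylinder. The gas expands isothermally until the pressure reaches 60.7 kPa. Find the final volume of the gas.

V₁ = nRT₁/P₁ = 0.695×8.314×419/246 = 9.84 L.
Isothermal: T stays 419 K; PV = const ⇒ V₂ = 39.9 L, P₂ = 60.7 kPa.

39.9 L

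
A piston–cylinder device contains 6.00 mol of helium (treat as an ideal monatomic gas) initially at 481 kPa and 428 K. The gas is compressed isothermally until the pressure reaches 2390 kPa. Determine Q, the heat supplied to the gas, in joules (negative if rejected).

-34200 J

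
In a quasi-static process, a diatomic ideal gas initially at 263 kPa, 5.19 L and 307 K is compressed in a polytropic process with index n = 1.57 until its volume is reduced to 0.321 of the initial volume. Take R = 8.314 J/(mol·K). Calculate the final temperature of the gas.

587 K

Polytropic n=1.57: T₂ = T₁(V₁/V₂)^(n−1) = 307×(3.12)^0.57 = 587 K; P₂ = P₁(V₁/V₂)^n = 1570 kPa.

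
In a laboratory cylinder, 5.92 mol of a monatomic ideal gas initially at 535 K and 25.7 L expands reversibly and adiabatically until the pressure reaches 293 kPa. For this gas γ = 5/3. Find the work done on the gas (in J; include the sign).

-15600 J

P₁ = nRT₁/V₁ = 5.92×8.314×535/25.7 = 1020 kPa.
Adiabatic: T₂/T₁ = (P₂/P₁)^((γ−1)/γ) ⇒ T₂ = 535×(0.286)^0.400 = 324 K; V₂ = 54.5 L.
ΔU = nCvΔT = 5.92×12.5×(324−535) = -15600 J.
Q = 0 for an adiabatic process, so W = −ΔU = 15600 J.
Work done on the gas = −W_by = -15600 J.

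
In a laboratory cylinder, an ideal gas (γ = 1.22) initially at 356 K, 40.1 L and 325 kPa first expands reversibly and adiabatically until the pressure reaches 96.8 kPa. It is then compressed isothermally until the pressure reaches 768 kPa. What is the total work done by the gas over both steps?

-10100 J

n = P₁V₁/(RT₁) = 325×40.1/(8.314×356) = 4.40 mol.
Step 1 — Adiabatic: T₂/T₁ = (P₂/P₁)^((γ−1)/γ) ⇒ T₂ = 356×(0.298)^0.180 = 286 K; V₂ = 108 L.
ΔU = nCvΔT = 4.40×37.8×(286−356) = -11600 J.
Q = 0 for an adiabatic process, so W = −ΔU = 11600 J.
State after step 1: P = 96.8 kPa, V = 108 L, T = 286 K.
Step 2 — Isothermal: T stays 286 K; PV = const ⇒ V₂ = 13.6 L, P₂ = 768 kPa.
ΔU = 0 (ideal gas, T constant).
W = nRT ln(V₂/V₁) = 4.40×8.314×286×ln(0.126) = -21700 J.
Q = ΔU + W = -21700 J.
Net over both steps: W = -10100 J, Q = -21700 J, ΔU = -11600 J.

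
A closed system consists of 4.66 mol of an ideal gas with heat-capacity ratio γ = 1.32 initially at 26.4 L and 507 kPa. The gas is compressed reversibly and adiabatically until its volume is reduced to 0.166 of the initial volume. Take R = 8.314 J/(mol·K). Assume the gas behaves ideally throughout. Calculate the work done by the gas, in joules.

T₁ = P₁V₁/(nR) = 507×26.4/(4.66×8.314) = 345 K.
Adiabatic: TV^(γ−1) = const ⇒ T₂ = 345×(6.02)^0.320 = 614 K; PV^γ = const ⇒ P₂ = 5430 kPa.
ΔU = nCvΔT = 4.66×26.0×(614−345) = 32500 J.
Q = 0 for an adiabatic process, so W = −ΔU = -32500 J.

-32500 J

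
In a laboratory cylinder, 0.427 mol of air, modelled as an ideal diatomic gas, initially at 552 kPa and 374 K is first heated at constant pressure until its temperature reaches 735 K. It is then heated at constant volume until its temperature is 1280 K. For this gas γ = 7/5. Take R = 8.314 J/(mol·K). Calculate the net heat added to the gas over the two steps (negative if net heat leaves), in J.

V₁ = nRT₁/P₁ = 0.427×8.314×374/552 = 2.41 L.
Step 1 — Isobaric: P stays 552 kPa; V/T = const ⇒ T₂ = 735 K, V₂ = 4.73 L.
W = PΔV = 552×(4.73−2.41) kPa·L = 1280 J.
ΔU = nCvΔT = 0.427×20.8×(735−374) = 3200 J.
Q = ΔU + W = nCpΔT = 4490 J.
State after step 1: P = 552 kPa, V = 4.73 L, T = 735 K.
Step 2 — Isochoric: V stays 4.73 L; P/T = const ⇒ T₂ = 1280 K, P₂ = 961 kPa.
W = 0 (no volume change).
ΔU = nCvΔT = 0.427×20.8×(1280−735) = 4840 J.
Q = ΔU = 4840 J.
Net over both steps: W = 1280 J, Q = 9320 J, ΔU = 8040 J.

9320 J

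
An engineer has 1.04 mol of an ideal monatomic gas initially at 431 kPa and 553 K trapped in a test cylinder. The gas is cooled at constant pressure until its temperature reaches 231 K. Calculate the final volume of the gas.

V₁ = nRT₁/P₁ = 1.04×8.314×553/431 = 11.1 L.
Isobaric: P stays 431 kPa; V/T = const ⇒ T₂ = 231 K, V₂ = 4.63 L.

4.63 L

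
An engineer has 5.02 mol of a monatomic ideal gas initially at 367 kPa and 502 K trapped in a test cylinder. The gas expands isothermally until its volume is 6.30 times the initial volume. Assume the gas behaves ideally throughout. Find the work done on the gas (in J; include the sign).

-38600 J

V₁ = nRT₁/P₁ = 5.02×8.314×502/367 = 57.1 L.
Isothermal: T stays 502 K; PV = const ⇒ V₂ = 360 L, P₂ = 58.3 kPa.
W = nRT ln(V₂/V₁) = 5.02×8.314×502×ln(6.30) = 38600 J.
Work done on the gas = −W_by = -38600 J.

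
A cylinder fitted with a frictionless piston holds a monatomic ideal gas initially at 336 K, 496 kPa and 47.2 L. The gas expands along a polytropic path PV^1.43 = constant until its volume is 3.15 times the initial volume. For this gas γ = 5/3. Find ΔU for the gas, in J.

n = P₁V₁/(RT₁) = 496×47.2/(8.314×336) = 8.38 mol.
Polytropic n=1.43: T₂ = T₁(V₁/V₂)^(n−1) = 336×(0.317)^0.43 = 205 K; P₂ = P₁(V₁/V₂)^n = 96.1 kPa.
For an ideal gas ΔU = nCvΔT with Cv = (3/2)R = 12.5 J/(mol·K).
ΔU = 8.38×12.5×(205−336) = -13700 J.

-13700 J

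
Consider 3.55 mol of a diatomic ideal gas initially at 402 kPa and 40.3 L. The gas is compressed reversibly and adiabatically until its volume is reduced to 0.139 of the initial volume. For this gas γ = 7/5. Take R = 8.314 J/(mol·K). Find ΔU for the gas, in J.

48700 J

T₁ = P₁V₁/(nR) = 402×40.3/(3.55×8.314) = 549 K.
Adiabatic: TV^(γ−1) = const ⇒ T₂ = 549×(7.19)^0.400 = 1210 K; PV^γ = const ⇒ P₂ = 6370 kPa.
For an ideal gas ΔU = nCvΔT with Cv = (5/2)R = 20.8 J/(mol·K).
ΔU = 3.55×20.8×(1210−549) = 48700 J.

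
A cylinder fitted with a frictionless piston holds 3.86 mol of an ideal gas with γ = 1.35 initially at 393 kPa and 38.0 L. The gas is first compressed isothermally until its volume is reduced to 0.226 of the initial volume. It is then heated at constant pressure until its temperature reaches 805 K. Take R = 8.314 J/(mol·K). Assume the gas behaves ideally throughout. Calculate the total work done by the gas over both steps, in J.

T₁ = P₁V₁/(nR) = 393×38.0/(3.86×8.314) = 465 K.
Step 1 — Isothermal: T stays 465 K; PV = const ⇒ V₂ = 8.59 L, P₂ = 1740 kPa.
ΔU = 0 (ideal gas, T constant).
W = nRT ln(V₂/V₁) = 3.86×8.314×465×ln(0.226) = -22200 J.
Q = ΔU + W = -22200 J.
State after step 1: P = 1740 kPa, V = 8.59 L, T = 465 K.
Step 2 — Isobaric: P stays 1740 kPa; V/T = const ⇒ T₂ = 805 K, V₂ = 14.9 L.
W = PΔV = 1740×(14.9−8.59) kPa·L = 10900 J.
ΔU = nCvΔT = 3.86×23.8×(805−465) = 31100 J.
Q = ΔU + W = nCpΔT = 42000 J.
Net over both steps: W = -11300 J, Q = 19800 J, ΔU = 31100 J.

-11300 J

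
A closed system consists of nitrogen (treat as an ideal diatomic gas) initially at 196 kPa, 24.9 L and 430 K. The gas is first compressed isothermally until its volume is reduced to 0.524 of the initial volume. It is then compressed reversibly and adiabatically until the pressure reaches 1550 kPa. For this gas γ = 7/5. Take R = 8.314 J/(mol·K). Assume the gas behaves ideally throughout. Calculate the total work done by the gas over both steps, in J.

-9270 J

n = P₁V₁/(RT₁) = 196×24.9/(8.314×430) = 1.37 mol.
Step 1 — Isothermal: T stays 430 K; PV = const ⇒ V₂ = 13.0 L, P₂ = 374 kPa.
ΔU = 0 (ideal gas, T constant).
W = nRT ln(V₂/V₁) = 1.37×8.314×430×ln(0.524) = -3150 J.
Q = ΔU + W = -3150 J.
State after step 1: P = 374 kPa, V = 13.0 L, T = 430 K.
Step 2 — Adiabatic: T₂/T₁ = (P₂/P₁)^((γ−1)/γ) ⇒ T₂ = 430×(4.14)^0.286 = 645 K; V₂ = 4.73 L.
ΔU = nCvΔT = 1.37×20.8×(645−430) = 6110 J.
Q = 0 for an adiabatic process, so W = −ΔU = -6110 J.
Net over both steps: W = -9270 J, Q = -3150 J, ΔU = 6110 J.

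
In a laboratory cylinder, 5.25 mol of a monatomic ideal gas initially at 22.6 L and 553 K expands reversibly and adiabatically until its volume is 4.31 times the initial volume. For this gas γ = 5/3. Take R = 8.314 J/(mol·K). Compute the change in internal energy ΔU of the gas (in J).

-22500 J

P₁ = nRT₁/V₁ = 5.25×8.314×553/22.6 = 1070 kPa.
Adiabatic: TV^(γ−1) = const ⇒ T₂ = 553×(0.232)^0.667 = 209 K; PV^γ = const ⇒ P₂ = 93.6 kPa.
For an ideal gas ΔU = nCvΔT with Cv = (3/2)R = 12.5 J/(mol·K).
ΔU = 5.25×12.5×(209−553) = -22500 J.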